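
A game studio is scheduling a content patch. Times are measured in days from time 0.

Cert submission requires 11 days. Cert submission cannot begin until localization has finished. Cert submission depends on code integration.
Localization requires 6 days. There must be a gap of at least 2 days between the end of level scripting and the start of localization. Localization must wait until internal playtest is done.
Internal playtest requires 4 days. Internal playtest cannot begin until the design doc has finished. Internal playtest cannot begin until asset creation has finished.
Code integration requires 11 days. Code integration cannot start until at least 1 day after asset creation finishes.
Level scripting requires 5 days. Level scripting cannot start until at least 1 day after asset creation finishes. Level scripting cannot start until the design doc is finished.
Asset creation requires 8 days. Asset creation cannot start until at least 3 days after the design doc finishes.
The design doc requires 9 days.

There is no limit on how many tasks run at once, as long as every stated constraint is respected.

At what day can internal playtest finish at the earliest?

24

The design doc can start immediately at day 0; it finishes at day 9.
Asset creation cannot begin until the design doc (finishes day 9, plus 3-day gap → day 12). It runs from day 12 to 12 + 8 = day 20.
Internal playtest needs all of the design doc (finishes day 9); asset creation (finishes day 20). That puts its earliest start at day 20; it finishes at 20 + 4 = day 24.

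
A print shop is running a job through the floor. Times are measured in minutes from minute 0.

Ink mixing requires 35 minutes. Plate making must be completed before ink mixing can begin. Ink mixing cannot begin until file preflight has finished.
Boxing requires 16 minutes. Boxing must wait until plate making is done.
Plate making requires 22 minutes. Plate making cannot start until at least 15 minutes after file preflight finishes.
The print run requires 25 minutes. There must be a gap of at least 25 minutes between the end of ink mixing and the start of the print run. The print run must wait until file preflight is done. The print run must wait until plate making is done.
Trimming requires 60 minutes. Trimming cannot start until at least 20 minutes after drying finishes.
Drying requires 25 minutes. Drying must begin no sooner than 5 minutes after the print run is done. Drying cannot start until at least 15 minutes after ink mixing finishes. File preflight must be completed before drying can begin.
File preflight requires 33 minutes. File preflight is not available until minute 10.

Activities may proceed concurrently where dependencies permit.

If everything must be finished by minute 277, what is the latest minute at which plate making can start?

Nothing follows trimming; the deadline of minute 277 is its only limit. It must start by 277 − 60 = minute 217.
Since trimming (must start by minute 217, minus 20-minute gap → minute 197) depends on it, drying must finish by minute 197. Backing off its 25-minute duration gives a latest start of minute 172.
The print run feeds into drying (must start by minute 172, minus 5-minute gap → minute 167); so the print run must finish by minute 167 and therefore start by minute 142.
Ink mixing must finish in time for the print run (must start by minute 142, minus 25-minute gap → minute 117); drying (must start by minute 172, minus 15-minute gap → minute 157). The tightest is minute 117, so ink mixing must start by 117 − 35 = minute 82.
Boxing has no dependents, so it just needs to finish by minute 277. Starting by 277 − 16 = minute 261 achieves that.
Plate making must finish in time for ink mixing (must start by minute 82); the print run (must start by minute 142); boxing (must start by minute 261). The tightest is minute 82, so plate making must start by 82 − 22 = minute 60.

60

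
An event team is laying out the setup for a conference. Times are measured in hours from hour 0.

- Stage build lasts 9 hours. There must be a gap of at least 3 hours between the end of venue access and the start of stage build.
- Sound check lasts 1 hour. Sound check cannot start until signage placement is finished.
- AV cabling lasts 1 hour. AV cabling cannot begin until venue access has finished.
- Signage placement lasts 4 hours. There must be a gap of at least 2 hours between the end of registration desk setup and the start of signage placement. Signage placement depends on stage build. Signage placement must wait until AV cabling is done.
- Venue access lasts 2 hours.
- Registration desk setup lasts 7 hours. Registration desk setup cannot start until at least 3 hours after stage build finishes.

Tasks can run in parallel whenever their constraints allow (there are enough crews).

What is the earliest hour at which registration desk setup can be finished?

24

Venue access can start immediately at hour 0; it finishes at hour 2.
Stage build waits on venue access (finishes hour 2, plus 3-hour gap → hour 5), so it starts at hour 5 and finishes at 5 + 9 = hour 14.
Registration desk setup cannot begin until stage build (finishes hour 14, plus 3-hour gap → hour 17). It runs from hour 17 to 17 + 7 = hour 24.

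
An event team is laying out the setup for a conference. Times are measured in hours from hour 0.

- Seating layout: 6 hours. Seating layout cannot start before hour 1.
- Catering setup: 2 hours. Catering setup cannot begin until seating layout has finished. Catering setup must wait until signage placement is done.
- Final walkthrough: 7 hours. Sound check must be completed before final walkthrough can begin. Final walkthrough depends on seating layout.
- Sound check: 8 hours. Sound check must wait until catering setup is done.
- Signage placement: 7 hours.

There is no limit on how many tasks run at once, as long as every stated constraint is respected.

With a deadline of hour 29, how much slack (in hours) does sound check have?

5

Nothing blocks signage placement, so it runs from hour 0 to hour 7.
Seating layout cannot begin until its own release at hour 1. It runs from hour 1 to 1 + 6 = hour 7.
Catering setup cannot start until seating layout (finishes hour 7); signage placement (finishes hour 7). The controlling bound is hour 7, so catering setup finishes at 7 + 2 = hour 9.
Sound check waits on catering setup (finishes hour 9), so it starts at hour 9 and finishes at 9 + 8 = hour 17.

Working backward from the deadline:
To finish by hour 29, final walkthrough (duration 7) must start no later than hour 22.
Sound check feeds into final walkthrough (must start by hour 22); so sound check must finish by hour 22 and therefore start by hour 14.
So sound check can start as early as hour 9 and as late as hour 14, giving 14 − 9 = 5 hours of slack.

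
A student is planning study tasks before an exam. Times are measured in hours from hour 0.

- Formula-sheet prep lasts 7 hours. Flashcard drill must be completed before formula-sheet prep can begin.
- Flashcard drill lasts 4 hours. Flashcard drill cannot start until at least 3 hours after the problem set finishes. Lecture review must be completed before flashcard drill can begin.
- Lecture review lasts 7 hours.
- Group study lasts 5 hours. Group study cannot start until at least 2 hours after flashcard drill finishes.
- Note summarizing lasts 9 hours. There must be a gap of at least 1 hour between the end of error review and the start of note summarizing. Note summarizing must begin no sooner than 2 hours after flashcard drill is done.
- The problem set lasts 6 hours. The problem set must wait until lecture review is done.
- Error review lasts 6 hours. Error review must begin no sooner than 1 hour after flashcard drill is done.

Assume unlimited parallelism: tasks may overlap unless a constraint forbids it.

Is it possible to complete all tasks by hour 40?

Yes

Lecture review can start immediately at hour 0; it finishes at hour 7.
The problem set waits on lecture review (finishes hour 7), so it starts at hour 7 and finishes at 7 + 6 = hour 13.
Flashcard drill has to wait for the problem set (finishes hour 13, plus 3-hour gap → hour 16); lecture review (finishes hour 7). The latest of these is hour 16, so flashcard drill runs hour 16 to 16 + 4 = hour 20.
After flashcard drill (finishes hour 20), formula-sheet prep can start at hour 20 and finishes at hour 27.
Group study waits on flashcard drill (finishes hour 20, plus 2-hour gap → hour 22), so it starts at hour 22 and finishes at 22 + 5 = hour 27.
Error review cannot begin until flashcard drill (finishes hour 20, plus 1-hour gap → hour 21). It runs from hour 21 to 21 + 6 = hour 27.
Note summarizing cannot start until error review (finishes hour 27, plus 1-hour gap → hour 28); flashcard drill (finishes hour 20, plus 2-hour gap → hour 22). The controlling bound is hour 28, so note summarizing finishes at 28 + 9 = hour 37.
Every task is finished by hour 37, which is no later than the deadline of 40, so the schedule is feasible.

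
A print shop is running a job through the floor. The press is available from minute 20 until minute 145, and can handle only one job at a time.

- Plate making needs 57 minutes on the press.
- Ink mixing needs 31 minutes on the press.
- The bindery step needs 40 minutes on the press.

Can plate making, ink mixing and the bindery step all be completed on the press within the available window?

The press window is 145 − 20 = 125 minutes.
Running back to back, the jobs need 57 + 31 + 40 = 128 minutes on the press.
Since 128 > 125, they cannot all fit.

No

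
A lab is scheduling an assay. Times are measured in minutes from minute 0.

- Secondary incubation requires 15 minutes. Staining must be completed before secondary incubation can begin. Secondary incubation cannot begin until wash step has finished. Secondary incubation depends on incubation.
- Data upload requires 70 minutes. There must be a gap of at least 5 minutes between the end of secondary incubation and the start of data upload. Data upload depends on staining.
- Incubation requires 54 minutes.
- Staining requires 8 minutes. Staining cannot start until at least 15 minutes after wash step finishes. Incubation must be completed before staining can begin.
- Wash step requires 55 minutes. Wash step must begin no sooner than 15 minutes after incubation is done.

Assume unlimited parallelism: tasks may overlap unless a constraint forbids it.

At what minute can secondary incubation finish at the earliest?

162

Nothing blocks incubation, so it runs from minute 0 to minute 54.
After incubation (finishes minute 54, plus 15-minute gap → minute 69), wash step can start at minute 69 and finishes at minute 124.
Staining needs all of wash step (finishes minute 124, plus 15-minute gap → minute 139); incubation (finishes minute 54). That puts its earliest start at minute 139; it finishes at 139 + 8 = minute 147.
Secondary incubation has to wait for staining (finishes minute 147); wash step (finishes minute 124); incubation (finishes minute 54). The latest of these is minute 147, so secondary incubation runs minute 147 to 147 + 15 = minute 162.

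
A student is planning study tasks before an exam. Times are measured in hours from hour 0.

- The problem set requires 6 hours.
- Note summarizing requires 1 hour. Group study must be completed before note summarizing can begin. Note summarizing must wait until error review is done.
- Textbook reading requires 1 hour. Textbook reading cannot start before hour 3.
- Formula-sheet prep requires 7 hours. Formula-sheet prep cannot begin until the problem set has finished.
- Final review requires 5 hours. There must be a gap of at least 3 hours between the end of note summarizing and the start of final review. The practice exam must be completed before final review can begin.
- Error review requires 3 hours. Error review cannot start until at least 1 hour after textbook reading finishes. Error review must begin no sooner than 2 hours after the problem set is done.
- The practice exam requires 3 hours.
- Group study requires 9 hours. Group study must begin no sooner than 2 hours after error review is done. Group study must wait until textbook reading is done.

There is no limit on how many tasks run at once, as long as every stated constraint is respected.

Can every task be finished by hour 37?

The practice exam has no prerequisites, so it starts at hour 0 and finishes at hour 3.
The problem set can start immediately at hour 0; it finishes at hour 6.
Formula-sheet prep cannot begin until the problem set (finishes hour 6). It runs from hour 6 to 6 + 7 = hour 13.
After its own release at hour 3, textbook reading can start at hour 3 and finishes at hour 4.
Error review cannot start until textbook reading (finishes hour 4, plus 1-hour gap → hour 5); the problem set (finishes hour 6, plus 2-hour gap → hour 8). The controlling bound is hour 8, so error review finishes at 8 + 3 = hour 11.
For group study: error review (finishes hour 11, plus 2-hour gap → hour 13); textbook reading (finishes hour 4). Taking the maximum gives a start of hour 13, and it finishes at 13 + 9 = hour 22.
Note summarizing needs all of group study (finishes hour 22); error review (finishes hour 11). That puts its earliest start at hour 22; it finishes at 22 + 1 = hour 23.
Final review needs all of note summarizing (finishes hour 23, plus 3-hour gap → hour 26); the practice exam (finishes hour 3). That puts its earliest start at hour 26; it finishes at 26 + 5 = hour 31.
Every task is finished by hour 31, which is no later than the deadline of 37, so the schedule is feasible.

Yes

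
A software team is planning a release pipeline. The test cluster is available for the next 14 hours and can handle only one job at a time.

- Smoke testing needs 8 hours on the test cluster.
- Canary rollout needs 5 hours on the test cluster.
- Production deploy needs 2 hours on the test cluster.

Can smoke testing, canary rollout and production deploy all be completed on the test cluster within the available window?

No

Running back to back, the jobs need 8 + 5 + 2 = 15 hours on the test cluster.
Since 15 > 14, they cannot all fit.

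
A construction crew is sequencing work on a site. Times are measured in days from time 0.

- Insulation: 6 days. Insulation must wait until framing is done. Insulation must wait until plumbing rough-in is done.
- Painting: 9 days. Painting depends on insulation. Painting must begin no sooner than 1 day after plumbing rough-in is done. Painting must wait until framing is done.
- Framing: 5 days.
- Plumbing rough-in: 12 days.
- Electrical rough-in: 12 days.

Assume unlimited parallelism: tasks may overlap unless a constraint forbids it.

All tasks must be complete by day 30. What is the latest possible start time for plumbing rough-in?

Nothing follows painting; the deadline of day 30 is its only limit. It must start by 30 − 9 = day 21.
Insulation has to be done before painting (must start by day 21). That means finishing by day 21, i.e. starting by 21 − 6 = day 15.
For plumbing rough-in: insulation (must start by day 15); painting (must start by day 21, minus 1-day gap → day 20). The most restrictive is day 15; with a 12-day duration, plumbing rough-in must start by day 3.

3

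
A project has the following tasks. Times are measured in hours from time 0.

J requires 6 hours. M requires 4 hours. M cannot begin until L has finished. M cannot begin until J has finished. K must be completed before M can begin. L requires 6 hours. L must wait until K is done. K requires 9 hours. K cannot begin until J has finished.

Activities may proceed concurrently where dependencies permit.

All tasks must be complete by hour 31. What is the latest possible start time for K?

M has no dependents, so it just needs to finish by hour 31. Starting by 31 − 4 = hour 27 achieves that.
L feeds into M (must start by hour 27); so L must finish by hour 27 and therefore start by hour 21.
K has several dependents: L (must start by hour 21); M (must start by hour 27). The earliest of those limits is hour 21, so K must start by 21 − 9 = hour 12.

12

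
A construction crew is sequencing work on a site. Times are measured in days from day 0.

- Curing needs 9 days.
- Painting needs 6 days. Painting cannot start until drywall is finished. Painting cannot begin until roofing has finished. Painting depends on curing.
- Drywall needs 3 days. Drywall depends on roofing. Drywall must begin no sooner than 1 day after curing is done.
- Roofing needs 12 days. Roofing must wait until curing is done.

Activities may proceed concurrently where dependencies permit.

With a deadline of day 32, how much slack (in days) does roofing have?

2

Nothing blocks curing, so it runs from day 0 to day 9.
After curing (finishes day 9), roofing can start at day 9 and finishes at day 21.

Working backward from the deadline:
Nothing follows painting; the deadline of day 32 is its only limit. It must start by 32 − 6 = day 26.
Drywall feeds into painting (must start by day 26); so drywall must finish by day 26 and therefore start by day 23.
Roofing has several dependents: drywall (must start by day 23); painting (must start by day 26). The earliest of those limits is day 23, so roofing must start by 23 − 12 = day 11.
So roofing can start as early as day 9 and as late as day 11, giving 11 − 9 = 2 days of slack.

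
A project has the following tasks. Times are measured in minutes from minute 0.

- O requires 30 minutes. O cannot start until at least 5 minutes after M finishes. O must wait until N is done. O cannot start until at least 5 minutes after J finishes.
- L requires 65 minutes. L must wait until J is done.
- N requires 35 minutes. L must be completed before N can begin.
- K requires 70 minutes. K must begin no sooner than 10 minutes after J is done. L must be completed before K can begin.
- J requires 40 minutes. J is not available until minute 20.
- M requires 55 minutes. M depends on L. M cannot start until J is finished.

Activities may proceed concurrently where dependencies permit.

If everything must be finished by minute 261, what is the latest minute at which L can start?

K has no dependents, so it just needs to finish by minute 261. Starting by 261 − 70 = minute 191 achieves that.
Nothing follows O; the deadline of minute 261 is its only limit. It must start by 261 − 30 = minute 231.
Since O (must start by minute 231, minus 5-minute gap → minute 226) depends on it, M must finish by minute 226. Backing off its 55-minute duration gives a latest start of minute 171.
N feeds into O (must start by minute 231); so N must finish by minute 231 and therefore start by minute 196.
L feeds K (must start by minute 191); M (must start by minute 171); N (must start by minute 196). Taking the minimum, L must finish by minute 171 and start by 171 − 65 = minute 106.

106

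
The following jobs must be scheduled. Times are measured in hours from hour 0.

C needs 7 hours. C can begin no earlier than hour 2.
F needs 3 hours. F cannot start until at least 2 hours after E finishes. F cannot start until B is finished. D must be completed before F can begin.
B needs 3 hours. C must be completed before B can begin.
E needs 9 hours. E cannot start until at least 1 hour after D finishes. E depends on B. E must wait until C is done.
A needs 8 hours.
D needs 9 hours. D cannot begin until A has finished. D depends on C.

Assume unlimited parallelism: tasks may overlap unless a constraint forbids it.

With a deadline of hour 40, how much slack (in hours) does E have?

7

After its own release at hour 2, C can start at hour 2 and finishes at hour 9.
B cannot begin until C (finishes hour 9). It runs from hour 9 to 9 + 3 = hour 12.
Nothing blocks A, so it runs from hour 0 to hour 8.
D has to wait for A (finishes hour 8); C (finishes hour 9). The latest of these is hour 9, so D runs hour 9 to 9 + 9 = hour 18.
For E: D (finishes hour 18, plus 1-hour gap → hour 19); B (finishes hour 12); C (finishes hour 9). Taking the maximum gives a start of hour 19, and it finishes at 19 + 9 = hour 28.

Working backward from the deadline:
To finish by hour 40, F (duration 3) must start no later than hour 37.
E must finish before F (must start by hour 37, minus 2-hour gap → hour 35). With a 9-hour duration, E must start by 35 − 9 = hour 26.
So E can start as early as hour 19 and as late as hour 26, giving 26 − 19 = 7 hours of slack.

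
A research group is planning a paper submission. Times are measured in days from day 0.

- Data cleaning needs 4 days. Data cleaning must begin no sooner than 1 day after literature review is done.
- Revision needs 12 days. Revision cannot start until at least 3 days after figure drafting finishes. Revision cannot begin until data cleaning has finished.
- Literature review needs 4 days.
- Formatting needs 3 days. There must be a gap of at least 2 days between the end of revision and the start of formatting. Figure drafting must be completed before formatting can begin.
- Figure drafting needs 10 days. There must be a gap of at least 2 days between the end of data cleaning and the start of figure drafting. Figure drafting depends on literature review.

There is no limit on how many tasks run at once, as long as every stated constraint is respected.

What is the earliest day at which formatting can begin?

Nothing blocks literature review, so it runs from day 0 to day 4.
After literature review (finishes day 4, plus 1-day gap → day 5), data cleaning can start at day 5 and finishes at day 9.
Figure drafting cannot start until data cleaning (finishes day 9, plus 2-day gap → day 11); literature review (finishes day 4). The controlling bound is day 11, so figure drafting finishes at 11 + 10 = day 21.
Revision needs all of figure drafting (finishes day 21, plus 3-day gap → day 24); data cleaning (finishes day 9). That puts its earliest start at day 24; it finishes at 24 + 12 = day 36.
Formatting waits on revision (finishes day 36, plus 2-day gap → day 38); figure drafting (finishes day 21). The latest of these is day 38, which is the earliest formatting can start.

38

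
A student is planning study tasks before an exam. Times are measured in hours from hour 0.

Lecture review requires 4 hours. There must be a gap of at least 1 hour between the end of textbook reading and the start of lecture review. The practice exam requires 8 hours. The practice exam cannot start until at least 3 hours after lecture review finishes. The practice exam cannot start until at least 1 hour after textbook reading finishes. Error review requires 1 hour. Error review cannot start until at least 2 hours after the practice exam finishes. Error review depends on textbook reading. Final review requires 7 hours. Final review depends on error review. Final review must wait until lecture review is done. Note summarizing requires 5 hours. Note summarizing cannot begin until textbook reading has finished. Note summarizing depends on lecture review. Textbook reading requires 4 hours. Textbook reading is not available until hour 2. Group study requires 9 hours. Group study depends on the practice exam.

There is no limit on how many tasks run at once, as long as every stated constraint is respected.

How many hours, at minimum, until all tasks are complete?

32

Textbook reading waits on its own release at hour 2, so it starts at hour 2 and finishes at 2 + 4 = hour 6.
After textbook reading (finishes hour 6, plus 1-hour gap → hour 7), lecture review can start at hour 7 and finishes at hour 11.
Note summarizing has to wait for textbook reading (finishes hour 6); lecture review (finishes hour 11). The latest of these is hour 11, so note summarizing runs hour 11 to 11 + 5 = hour 16.
The practice exam has to wait for lecture review (finishes hour 11, plus 3-hour gap → hour 14); textbook reading (finishes hour 6, plus 1-hour gap → hour 7). The latest of these is hour 14, so the practice exam runs hour 14 to 14 + 8 = hour 22.
Group study cannot begin until the practice exam (finishes hour 22). It runs from hour 22 to 22 + 9 = hour 31.
For error review: the practice exam (finishes hour 22, plus 2-hour gap → hour 24); textbook reading (finishes hour 6). Taking the maximum gives a start of hour 24, and it finishes at 24 + 1 = hour 25.
Final review needs all of error review (finishes hour 25); lecture review (finishes hour 11). That puts its earliest start at hour 25; it finishes at 25 + 7 = hour 32.
All tasks are finished once the last one completes. Finish times: Textbook reading at 6, Lecture review at 11, The practice exam at 22, Error review at 25, Group study at 31, Note summarizing at 16, Final review at 32. The latest is hour 32.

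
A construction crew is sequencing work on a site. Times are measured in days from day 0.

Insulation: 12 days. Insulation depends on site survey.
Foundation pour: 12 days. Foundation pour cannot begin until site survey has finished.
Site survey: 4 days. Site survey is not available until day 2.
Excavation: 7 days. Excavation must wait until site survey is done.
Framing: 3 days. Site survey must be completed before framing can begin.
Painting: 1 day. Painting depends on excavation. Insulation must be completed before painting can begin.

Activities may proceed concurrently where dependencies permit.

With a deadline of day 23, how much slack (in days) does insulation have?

Site survey waits on its own release at day 2, so it starts at day 2 and finishes at 2 + 4 = day 6.
After site survey (finishes day 6), insulation can start at day 6 and finishes at day 18.

Working backward from the deadline:
Painting must finish by day 23; it takes 1 day, so it must start by 23 − 1 = day 22.
Insulation feeds into painting (must start by day 22); so insulation must finish by day 22 and therefore start by day 10.
So insulation can start as early as day 6 and as late as day 10, giving 10 − 6 = 4 days of slack.

4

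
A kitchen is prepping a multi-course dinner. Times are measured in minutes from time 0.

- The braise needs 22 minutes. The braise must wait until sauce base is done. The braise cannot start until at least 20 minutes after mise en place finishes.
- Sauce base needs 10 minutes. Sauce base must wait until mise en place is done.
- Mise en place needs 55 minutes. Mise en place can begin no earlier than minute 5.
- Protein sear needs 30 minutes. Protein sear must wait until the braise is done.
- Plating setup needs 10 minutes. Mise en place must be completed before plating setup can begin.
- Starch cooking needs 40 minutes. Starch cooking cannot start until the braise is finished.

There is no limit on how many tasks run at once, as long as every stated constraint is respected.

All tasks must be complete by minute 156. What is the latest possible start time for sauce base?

84

Protein sear must finish by minute 156; it takes 30 minutes, so it must start by 156 − 30 = minute 126.
Starch cooking must finish by minute 156; it takes 40 minutes, so it must start by 156 − 40 = minute 116.
For the braise: protein sear (must start by minute 126); starch cooking (must start by minute 116). The most restrictive is minute 116; with a 22-minute duration, the braise must start by minute 94.
Sauce base feeds into the braise (must start by minute 94); so sauce base must finish by minute 94 and therefore start by minute 84.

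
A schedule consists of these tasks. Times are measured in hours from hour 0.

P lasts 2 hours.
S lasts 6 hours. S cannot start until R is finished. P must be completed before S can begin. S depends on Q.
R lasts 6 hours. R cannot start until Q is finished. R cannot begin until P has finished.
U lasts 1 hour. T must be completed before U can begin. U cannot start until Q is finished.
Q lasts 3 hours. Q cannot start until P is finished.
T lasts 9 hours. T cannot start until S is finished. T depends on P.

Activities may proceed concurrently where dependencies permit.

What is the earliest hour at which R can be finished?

11

P has no prerequisites, so it starts at hour 0 and finishes at hour 2.
After P (finishes hour 2), Q can start at hour 2 and finishes at hour 5.
For R: Q (finishes hour 5); P (finishes hour 2). Taking the maximum gives a start of hour 5, and it finishes at 5 + 6 = hour 11.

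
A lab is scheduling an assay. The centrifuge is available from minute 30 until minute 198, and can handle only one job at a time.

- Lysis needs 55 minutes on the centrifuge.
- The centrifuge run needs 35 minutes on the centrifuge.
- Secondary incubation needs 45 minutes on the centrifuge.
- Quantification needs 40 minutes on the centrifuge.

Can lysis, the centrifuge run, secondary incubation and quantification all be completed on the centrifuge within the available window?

No

The centrifuge window is 198 − 30 = 168 minutes.
Running back to back, the jobs need 55 + 35 + 45 + 40 = 175 minutes on the centrifuge.
Since 175 > 168, they cannot all fit.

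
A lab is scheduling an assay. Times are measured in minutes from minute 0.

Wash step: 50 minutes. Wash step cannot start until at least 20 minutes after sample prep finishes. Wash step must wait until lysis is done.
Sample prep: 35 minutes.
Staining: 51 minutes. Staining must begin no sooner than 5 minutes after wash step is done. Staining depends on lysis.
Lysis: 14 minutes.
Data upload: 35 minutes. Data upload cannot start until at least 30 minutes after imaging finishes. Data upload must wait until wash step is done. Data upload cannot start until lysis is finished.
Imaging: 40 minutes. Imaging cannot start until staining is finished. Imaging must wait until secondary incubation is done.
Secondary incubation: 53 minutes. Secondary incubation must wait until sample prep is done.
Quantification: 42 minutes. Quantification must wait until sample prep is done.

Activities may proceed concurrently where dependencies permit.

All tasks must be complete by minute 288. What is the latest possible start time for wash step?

Data upload must finish by minute 288; it takes 35 minutes, so it must start by 288 − 35 = minute 253.
Imaging has to be done before data upload (must start by minute 253, minus 30-minute gap → minute 223). That means finishing by minute 223, i.e. starting by 223 − 40 = minute 183.
Staining must finish before imaging (must start by minute 183). With a 51-minute duration, staining must start by 183 − 51 = minute 132.
For wash step: staining (must start by minute 132, minus 5-minute gap → minute 127); data upload (must start by minute 253). The most restrictive is minute 127; with a 50-minute duration, wash step must start by minute 77.

77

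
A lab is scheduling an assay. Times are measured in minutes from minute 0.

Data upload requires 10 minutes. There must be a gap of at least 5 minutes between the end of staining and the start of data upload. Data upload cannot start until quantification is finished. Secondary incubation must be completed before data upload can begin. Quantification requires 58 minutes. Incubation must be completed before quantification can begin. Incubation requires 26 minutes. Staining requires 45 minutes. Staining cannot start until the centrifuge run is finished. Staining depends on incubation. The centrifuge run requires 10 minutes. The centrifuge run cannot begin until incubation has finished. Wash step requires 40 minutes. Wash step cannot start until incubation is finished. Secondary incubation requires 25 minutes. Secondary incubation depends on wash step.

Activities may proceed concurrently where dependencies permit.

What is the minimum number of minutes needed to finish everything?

Nothing blocks incubation, so it runs from minute 0 to minute 26.
Quantification waits on incubation (finishes minute 26), so it starts at minute 26 and finishes at 26 + 58 = minute 84.
After incubation (finishes minute 26), wash step can start at minute 26 and finishes at minute 66.
Secondary incubation cannot begin until wash step (finishes minute 66). It runs from minute 66 to 66 + 25 = minute 91.
The centrifuge run cannot begin until incubation (finishes minute 26). It runs from minute 26 to 26 + 10 = minute 36.
Staining needs all of the centrifuge run (finishes minute 36); incubation (finishes minute 26). That puts its earliest start at minute 36; it finishes at 36 + 45 = minute 81.
Data upload has to wait for staining (finishes minute 81, plus 5-minute gap → minute 86); quantification (finishes minute 84); secondary incubation (finishes minute 91). The latest of these is minute 91, so data upload runs minute 91 to 91 + 10 = minute 101.
All tasks are finished once the last one completes. Finish times: Incubation at 26, The centrifuge run at 36, Wash step at 66, Staining at 81, Secondary incubation at 91, Quantification at 84, Data upload at 101. The latest is minute 101.

101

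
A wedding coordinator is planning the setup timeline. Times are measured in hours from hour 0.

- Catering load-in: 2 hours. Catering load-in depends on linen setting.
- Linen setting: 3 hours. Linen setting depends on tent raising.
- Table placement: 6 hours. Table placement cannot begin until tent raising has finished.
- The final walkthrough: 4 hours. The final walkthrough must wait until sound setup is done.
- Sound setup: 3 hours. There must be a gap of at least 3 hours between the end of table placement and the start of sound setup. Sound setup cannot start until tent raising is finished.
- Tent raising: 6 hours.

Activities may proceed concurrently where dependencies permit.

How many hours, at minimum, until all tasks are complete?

Tent raising has no prerequisites, so it starts at hour 0 and finishes at hour 6.
Linen setting waits on tent raising (finishes hour 6), so it starts at hour 6 and finishes at 6 + 3 = hour 9.
Catering load-in cannot begin until linen setting (finishes hour 9). It runs from hour 9 to 9 + 2 = hour 11.
Table placement waits on tent raising (finishes hour 6), so it starts at hour 6 and finishes at 6 + 6 = hour 12.
Sound setup has to wait for table placement (finishes hour 12, plus 3-hour gap → hour 15); tent raising (finishes hour 6). The latest of these is hour 15, so sound setup runs hour 15 to 15 + 3 = hour 18.
The final walkthrough cannot begin until sound setup (finishes hour 18). It runs from hour 18 to 18 + 4 = hour 22.
All tasks are finished once the last one completes. Finish times: Tent raising at 6, Table placement at 12, Linen setting at 9, Sound setup at 18, Catering load-in at 11, The final walkthrough at 22. The latest is hour 22.

22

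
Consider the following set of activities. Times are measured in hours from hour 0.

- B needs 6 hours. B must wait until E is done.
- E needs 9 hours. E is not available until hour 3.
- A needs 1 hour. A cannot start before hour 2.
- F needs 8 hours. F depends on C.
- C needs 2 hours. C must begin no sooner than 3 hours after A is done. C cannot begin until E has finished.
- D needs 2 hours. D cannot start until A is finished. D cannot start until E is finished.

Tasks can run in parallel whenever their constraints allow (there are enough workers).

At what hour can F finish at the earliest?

E waits on its own release at hour 3, so it starts at hour 3 and finishes at 3 + 9 = hour 12.
A cannot begin until its own release at hour 2. It runs from hour 2 to 2 + 1 = hour 3.
For C: A (finishes hour 3, plus 3-hour gap → hour 6); E (finishes hour 12). Taking the maximum gives a start of hour 12, and it finishes at 12 + 2 = hour 14.
After C (finishes hour 14), F can start at hour 14 and finishes at hour 22.

22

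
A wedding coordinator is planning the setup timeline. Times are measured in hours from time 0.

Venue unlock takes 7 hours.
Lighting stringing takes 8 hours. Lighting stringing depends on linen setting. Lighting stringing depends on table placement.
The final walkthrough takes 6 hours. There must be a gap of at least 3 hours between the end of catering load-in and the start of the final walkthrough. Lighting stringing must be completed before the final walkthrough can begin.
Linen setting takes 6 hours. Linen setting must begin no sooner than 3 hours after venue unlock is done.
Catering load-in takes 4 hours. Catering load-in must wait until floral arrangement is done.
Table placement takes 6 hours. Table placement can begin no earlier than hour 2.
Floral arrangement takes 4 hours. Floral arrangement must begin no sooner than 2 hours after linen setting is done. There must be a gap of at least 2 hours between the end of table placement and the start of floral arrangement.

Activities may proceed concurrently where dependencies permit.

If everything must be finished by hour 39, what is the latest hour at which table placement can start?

14

Nothing follows the final walkthrough; the deadline of hour 39 is its only limit. It must start by 39 − 6 = hour 33.
Catering load-in feeds into the final walkthrough (must start by hour 33, minus 3-hour gap → hour 30); so catering load-in must finish by hour 30 and therefore start by hour 26.
Floral arrangement has to be done before catering load-in (must start by hour 26). That means finishing by hour 26, i.e. starting by 26 − 4 = hour 22.
Lighting stringing has to be done before the final walkthrough (must start by hour 33). That means finishing by hour 33, i.e. starting by 33 − 8 = hour 25.
Table placement feeds floral arrangement (must start by hour 22, minus 2-hour gap → hour 20); lighting stringing (must start by hour 25). Taking the minimum, table placement must finish by hour 20 and start by 20 − 6 = hour 14.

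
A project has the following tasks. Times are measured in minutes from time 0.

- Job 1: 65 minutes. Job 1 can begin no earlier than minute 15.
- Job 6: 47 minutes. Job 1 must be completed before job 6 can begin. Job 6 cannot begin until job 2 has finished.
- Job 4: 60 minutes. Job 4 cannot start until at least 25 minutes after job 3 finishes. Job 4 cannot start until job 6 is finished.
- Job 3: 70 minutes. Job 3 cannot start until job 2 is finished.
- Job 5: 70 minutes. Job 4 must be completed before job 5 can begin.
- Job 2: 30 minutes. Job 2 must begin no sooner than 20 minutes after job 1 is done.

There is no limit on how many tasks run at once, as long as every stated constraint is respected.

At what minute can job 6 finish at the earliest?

After its own release at minute 15, job 1 can start at minute 15 and finishes at minute 80.
Job 2 waits on job 1 (finishes minute 80, plus 20-minute gap → minute 100), so it starts at minute 100 and finishes at 100 + 30 = minute 130.
For job 6: job 1 (finishes minute 80); job 2 (finishes minute 130). Taking the maximum gives a start of minute 130, and it finishes at 130 + 47 = minute 177.

177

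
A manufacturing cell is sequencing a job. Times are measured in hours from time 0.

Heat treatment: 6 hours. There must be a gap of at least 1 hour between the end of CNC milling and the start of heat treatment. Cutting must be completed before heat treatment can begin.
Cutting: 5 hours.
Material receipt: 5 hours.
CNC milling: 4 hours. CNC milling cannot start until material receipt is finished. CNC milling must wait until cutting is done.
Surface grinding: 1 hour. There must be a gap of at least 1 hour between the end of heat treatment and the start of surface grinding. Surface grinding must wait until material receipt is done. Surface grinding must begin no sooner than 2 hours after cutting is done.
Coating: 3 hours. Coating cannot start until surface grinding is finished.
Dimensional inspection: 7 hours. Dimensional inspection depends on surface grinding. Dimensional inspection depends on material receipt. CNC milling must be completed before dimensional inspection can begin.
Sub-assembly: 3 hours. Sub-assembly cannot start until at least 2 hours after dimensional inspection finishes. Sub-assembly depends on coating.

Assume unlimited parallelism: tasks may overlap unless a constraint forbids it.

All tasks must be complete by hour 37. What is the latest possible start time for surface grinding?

Sub-assembly has no dependents, so it just needs to finish by hour 37. Starting by 37 − 3 = hour 34 achieves that.
Since sub-assembly (must start by hour 34, minus 2-hour gap → hour 32) depends on it, dimensional inspection must finish by hour 32. Backing off its 7-hour duration gives a latest start of hour 25.
Coating must finish before sub-assembly (must start by hour 34). With a 3-hour duration, coating must start by 34 − 3 = hour 31.
For surface grinding: dimensional inspection (must start by hour 25); coating (must start by hour 31). The most restrictive is hour 25; with a 1-hour duration, surface grinding must start by hour 24.

24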